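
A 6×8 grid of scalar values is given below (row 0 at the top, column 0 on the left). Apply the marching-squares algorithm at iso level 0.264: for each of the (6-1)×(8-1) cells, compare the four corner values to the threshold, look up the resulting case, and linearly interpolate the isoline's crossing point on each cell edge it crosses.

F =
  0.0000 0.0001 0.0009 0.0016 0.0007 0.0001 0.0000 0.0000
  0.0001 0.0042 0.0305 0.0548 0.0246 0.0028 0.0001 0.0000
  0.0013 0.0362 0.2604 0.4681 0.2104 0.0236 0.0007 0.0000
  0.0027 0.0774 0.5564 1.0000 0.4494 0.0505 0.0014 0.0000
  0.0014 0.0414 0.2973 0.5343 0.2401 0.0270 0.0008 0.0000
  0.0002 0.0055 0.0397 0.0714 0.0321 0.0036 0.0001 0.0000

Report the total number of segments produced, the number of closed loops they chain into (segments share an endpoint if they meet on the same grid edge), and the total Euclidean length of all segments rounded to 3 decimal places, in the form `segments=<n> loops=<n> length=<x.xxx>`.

cell (1,2): code 0100 → (1.506,3.000)–(2.000,2.017)
cell (1,3): code 1000 → (2.000,3.792)–(1.506,3.000)
cell (2,1): code 0100 → (2.012,2.000)–(3.000,1.390)
cell (2,2): code 1110 → (2.000,2.017)–(2.012,2.000)
cell (2,3): code 1101 → (2.224,4.000)–(2.000,3.792)
cell (2,4): code 1000 → (3.000,4.465)–(2.224,4.000)
cell (3,1): code 0110 → (3.000,1.390)–(4.000,1.870)
cell (3,3): code 1011 → (4.000,3.919)–(3.886,4.000)
cell (3,4): code 0001 → (3.886,4.000)–(3.000,4.465)
cell (4,1): code 0010 → (4.000,1.870)–(4.129,2.000)
cell (4,2): code 0011 → (4.129,2.000)–(4.584,3.000)
cell (4,3): code 0001 → (4.584,3.000)–(4.000,3.919)
total: 12 segments, chained into 1 closed loop(s), length Σ = 9.046108

segments=12 loops=1 length=9.046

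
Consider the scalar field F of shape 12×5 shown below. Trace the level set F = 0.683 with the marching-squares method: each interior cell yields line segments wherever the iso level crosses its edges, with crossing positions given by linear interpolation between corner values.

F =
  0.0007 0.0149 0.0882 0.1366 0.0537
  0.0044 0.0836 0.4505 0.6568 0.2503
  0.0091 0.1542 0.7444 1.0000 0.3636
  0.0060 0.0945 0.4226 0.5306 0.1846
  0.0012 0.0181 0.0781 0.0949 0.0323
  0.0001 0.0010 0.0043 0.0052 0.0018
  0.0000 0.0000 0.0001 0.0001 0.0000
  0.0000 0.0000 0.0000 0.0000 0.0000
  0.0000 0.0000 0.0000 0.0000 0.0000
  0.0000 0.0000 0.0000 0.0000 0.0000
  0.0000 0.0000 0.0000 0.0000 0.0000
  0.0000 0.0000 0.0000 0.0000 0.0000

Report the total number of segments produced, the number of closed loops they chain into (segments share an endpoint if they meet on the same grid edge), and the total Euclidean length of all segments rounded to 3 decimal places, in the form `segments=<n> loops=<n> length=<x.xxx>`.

cell (1,1): code 0100 → (1.791,2.000)–(2.000,1.896)
cell (1,2): code 1100 → (1.076,3.000)–(1.791,2.000)
cell (1,3): code 1000 → (2.000,3.498)–(1.076,3.000)
cell (2,1): code 0010 → (2.000,1.896)–(2.191,2.000)
cell (2,2): code 0011 → (2.191,2.000)–(2.675,3.000)
cell (2,3): code 0001 → (2.675,3.000)–(2.000,3.498)
total: 6 segments, chained into 1 closed loop(s), length Σ = 4.679647

segments=6 loops=1 length=4.680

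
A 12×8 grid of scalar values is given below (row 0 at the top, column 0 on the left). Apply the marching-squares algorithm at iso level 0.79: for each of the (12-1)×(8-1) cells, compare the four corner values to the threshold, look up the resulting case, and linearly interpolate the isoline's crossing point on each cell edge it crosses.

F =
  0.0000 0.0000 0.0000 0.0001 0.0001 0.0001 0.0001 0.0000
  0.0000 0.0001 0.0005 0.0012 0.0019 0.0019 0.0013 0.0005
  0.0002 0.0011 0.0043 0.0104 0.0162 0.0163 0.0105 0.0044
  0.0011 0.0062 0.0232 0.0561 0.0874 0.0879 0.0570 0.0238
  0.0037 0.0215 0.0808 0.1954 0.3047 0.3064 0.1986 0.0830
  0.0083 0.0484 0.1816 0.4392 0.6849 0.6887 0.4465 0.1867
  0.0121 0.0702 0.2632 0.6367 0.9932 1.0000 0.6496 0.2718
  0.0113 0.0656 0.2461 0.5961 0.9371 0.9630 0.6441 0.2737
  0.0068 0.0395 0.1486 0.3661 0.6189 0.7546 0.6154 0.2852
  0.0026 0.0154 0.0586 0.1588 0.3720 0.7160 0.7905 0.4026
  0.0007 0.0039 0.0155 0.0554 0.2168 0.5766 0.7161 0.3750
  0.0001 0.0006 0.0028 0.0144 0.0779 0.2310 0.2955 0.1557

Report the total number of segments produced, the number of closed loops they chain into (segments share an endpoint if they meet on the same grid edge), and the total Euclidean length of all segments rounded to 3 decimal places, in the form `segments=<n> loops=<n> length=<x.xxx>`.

segments=12 loops=2 length=7.501

cell (5,3): code 0100 → (5.341,4.000)–(6.000,3.430)
cell (5,4): code 1100 → (5.325,5.000)–(5.341,4.000)
cell (5,5): code 1000 → (6.000,5.599)–(5.325,5.000)
cell (6,3): code 0110 → (6.000,3.430)–(7.000,3.569)
cell (6,5): code 1001 → (7.000,5.542)–(6.000,5.599)
cell (7,3): code 0010 → (7.000,3.569)–(7.462,4.000)
cell (7,4): code 0011 → (7.462,4.000)–(7.830,5.000)
cell (7,5): code 0001 → (7.830,5.000)–(7.000,5.542)
cell (8,5): code 0100 → (8.997,6.000)–(9.000,5.993)
cell (8,6): code 1000 → (9.000,6.001)–(8.997,6.000)
cell (9,5): code 0010 → (9.000,5.993)–(9.007,6.000)
cell (9,6): code 0001 → (9.007,6.000)–(9.000,6.001)
total: 12 segments, chained into 2 closed loop(s), length Σ = 7.501274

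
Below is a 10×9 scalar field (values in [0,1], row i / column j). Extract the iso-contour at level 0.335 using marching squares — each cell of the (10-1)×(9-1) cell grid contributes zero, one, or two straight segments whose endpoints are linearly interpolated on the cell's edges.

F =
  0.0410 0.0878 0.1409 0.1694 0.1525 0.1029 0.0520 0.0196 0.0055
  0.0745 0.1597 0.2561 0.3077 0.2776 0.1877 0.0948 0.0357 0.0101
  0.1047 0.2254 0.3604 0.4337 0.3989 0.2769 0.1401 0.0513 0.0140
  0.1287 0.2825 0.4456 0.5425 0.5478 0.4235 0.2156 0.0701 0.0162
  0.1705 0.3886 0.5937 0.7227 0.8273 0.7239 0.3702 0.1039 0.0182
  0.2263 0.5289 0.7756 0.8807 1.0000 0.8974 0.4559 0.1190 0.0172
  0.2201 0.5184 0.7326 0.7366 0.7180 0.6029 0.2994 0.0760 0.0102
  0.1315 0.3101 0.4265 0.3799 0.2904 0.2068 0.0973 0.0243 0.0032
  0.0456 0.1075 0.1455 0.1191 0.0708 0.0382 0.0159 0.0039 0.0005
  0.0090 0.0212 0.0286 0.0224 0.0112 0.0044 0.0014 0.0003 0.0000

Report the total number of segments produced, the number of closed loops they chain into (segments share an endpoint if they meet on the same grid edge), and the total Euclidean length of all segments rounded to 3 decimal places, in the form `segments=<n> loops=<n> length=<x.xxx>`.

segments=24 loops=1 length=18.634

cell (1,1): code 0100 → (1.756,2.000)–(2.000,1.812)
cell (1,2): code 1100 → (1.217,3.000)–(1.756,2.000)
cell (1,3): code 1100 → (1.473,4.000)–(1.217,3.000)
cell (1,4): code 1000 → (2.000,4.524)–(1.473,4.000)
cell (2,1): code 0110 → (2.000,1.812)–(3.000,1.322)
cell (2,4): code 1101 → (2.396,5.000)–(2.000,4.524)
cell (2,5): code 1000 → (3.000,5.426)–(2.396,5.000)
cell (3,0): code 0100 → (3.495,1.000)–(4.000,0.754)
cell (3,1): code 1110 → (3.000,1.322)–(3.495,1.000)
cell (3,5): code 1101 → (3.772,6.000)–(3.000,5.426)
cell (3,6): code 1000 → (4.000,6.132)–(3.772,6.000)
cell (4,0): code 0110 → (4.000,0.754)–(5.000,0.359)
cell (4,6): code 1001 → (5.000,6.359)–(4.000,6.132)
cell (5,0): code 0110 → (5.000,0.359)–(6.000,0.385)
cell (5,5): code 1011 → (6.000,5.883)–(5.773,6.000)
cell (5,6): code 0001 → (5.773,6.000)–(5.000,6.359)
cell (6,0): code 0010 → (6.000,0.385)–(6.880,1.000)
cell (6,1): code 0111 → (6.880,1.000)–(7.000,1.214)
cell (6,3): code 1011 → (7.000,3.502)–(6.896,4.000)
cell (6,4): code 0011 → (6.896,4.000)–(6.676,5.000)
cell (6,5): code 0001 → (6.676,5.000)–(6.000,5.883)
cell (7,1): code 0010 → (7.000,1.214)–(7.326,2.000)
cell (7,2): code 0011 → (7.326,2.000)–(7.172,3.000)
cell (7,3): code 0001 → (7.172,3.000)–(7.000,3.502)
total: 24 segments, chained into 1 closed loop(s), length Σ = 18.634473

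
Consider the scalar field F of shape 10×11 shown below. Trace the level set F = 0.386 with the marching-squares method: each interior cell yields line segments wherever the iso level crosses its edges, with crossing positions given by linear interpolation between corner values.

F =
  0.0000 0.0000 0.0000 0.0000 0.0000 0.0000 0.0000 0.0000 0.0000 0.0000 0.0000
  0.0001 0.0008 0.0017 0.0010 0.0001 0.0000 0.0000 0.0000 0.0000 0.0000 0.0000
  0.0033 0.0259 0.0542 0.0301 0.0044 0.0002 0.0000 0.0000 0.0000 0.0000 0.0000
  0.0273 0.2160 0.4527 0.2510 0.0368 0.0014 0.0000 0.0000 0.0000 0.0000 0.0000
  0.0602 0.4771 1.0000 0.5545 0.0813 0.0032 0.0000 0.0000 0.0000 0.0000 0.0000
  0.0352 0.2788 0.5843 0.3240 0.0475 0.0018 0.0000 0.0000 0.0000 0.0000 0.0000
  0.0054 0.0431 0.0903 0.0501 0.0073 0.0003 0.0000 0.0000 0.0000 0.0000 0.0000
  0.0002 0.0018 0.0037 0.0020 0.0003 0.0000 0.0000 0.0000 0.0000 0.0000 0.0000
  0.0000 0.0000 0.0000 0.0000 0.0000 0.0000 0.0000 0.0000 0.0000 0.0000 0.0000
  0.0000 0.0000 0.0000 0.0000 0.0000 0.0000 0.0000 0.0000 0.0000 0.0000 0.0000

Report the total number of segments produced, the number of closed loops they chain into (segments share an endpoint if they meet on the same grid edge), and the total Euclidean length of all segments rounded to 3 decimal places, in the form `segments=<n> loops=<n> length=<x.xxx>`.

segments=12 loops=1 length=7.493

cell (2,1): code 0100 → (2.833,2.000)–(3.000,1.718)
cell (2,2): code 1000 → (3.000,2.331)–(2.833,2.000)
cell (3,0): code 0100 → (3.651,1.000)–(4.000,0.781)
cell (3,1): code 1110 → (3.000,1.718)–(3.651,1.000)
cell (3,2): code 1101 → (3.445,3.000)–(3.000,2.331)
cell (3,3): code 1000 → (4.000,3.356)–(3.445,3.000)
cell (4,0): code 0010 → (4.000,0.781)–(4.459,1.000)
cell (4,1): code 0111 → (4.459,1.000)–(5.000,1.351)
cell (4,2): code 1011 → (5.000,2.762)–(4.731,3.000)
cell (4,3): code 0001 → (4.731,3.000)–(4.000,3.356)
cell (5,1): code 0010 → (5.000,1.351)–(5.401,2.000)
cell (5,2): code 0001 → (5.401,2.000)–(5.000,2.762)
total: 12 segments, chained into 1 closed loop(s), length Σ = 7.492621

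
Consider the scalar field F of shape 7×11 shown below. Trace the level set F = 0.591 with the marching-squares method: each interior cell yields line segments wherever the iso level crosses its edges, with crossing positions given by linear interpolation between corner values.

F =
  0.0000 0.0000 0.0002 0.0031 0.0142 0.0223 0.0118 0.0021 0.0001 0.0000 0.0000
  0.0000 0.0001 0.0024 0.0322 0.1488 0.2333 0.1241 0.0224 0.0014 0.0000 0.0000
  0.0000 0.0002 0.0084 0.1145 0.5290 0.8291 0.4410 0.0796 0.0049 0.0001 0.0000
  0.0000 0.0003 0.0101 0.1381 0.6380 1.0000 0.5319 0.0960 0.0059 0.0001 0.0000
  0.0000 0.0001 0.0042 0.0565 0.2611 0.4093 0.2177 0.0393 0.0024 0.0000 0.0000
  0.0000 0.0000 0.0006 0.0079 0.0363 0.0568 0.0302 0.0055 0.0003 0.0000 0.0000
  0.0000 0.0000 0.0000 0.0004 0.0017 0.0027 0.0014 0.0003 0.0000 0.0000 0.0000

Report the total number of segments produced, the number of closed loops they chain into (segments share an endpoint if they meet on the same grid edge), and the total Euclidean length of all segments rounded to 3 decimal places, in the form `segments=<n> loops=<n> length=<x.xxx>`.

segments=8 loops=1 length=6.121

cell (1,4): code 0100 → (1.600,5.000)–(2.000,4.207)
cell (1,5): code 1000 → (2.000,5.614)–(1.600,5.000)
cell (2,3): code 0100 → (2.569,4.000)–(3.000,3.906)
cell (2,4): code 1110 → (2.000,4.207)–(2.569,4.000)
cell (2,5): code 1001 → (3.000,5.874)–(2.000,5.614)
cell (3,3): code 0010 → (3.000,3.906)–(3.125,4.000)
cell (3,4): code 0011 → (3.125,4.000)–(3.692,5.000)
cell (3,5): code 0001 → (3.692,5.000)–(3.000,5.874)
total: 8 segments, chained into 1 closed loop(s), length Σ = 6.121250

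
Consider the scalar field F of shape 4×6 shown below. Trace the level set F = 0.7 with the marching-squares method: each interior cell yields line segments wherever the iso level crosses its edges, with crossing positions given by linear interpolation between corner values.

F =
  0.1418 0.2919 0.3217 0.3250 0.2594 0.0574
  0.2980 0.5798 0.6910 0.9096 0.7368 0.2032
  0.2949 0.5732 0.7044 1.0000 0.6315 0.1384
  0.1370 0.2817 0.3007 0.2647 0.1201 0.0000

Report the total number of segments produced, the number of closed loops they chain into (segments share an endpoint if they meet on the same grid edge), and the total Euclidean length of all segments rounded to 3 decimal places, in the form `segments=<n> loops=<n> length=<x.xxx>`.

segments=10 loops=1 length=6.224

cell (0,2): code 0100 → (0.641,3.000)–(1.000,2.041)
cell (0,3): code 1100 → (0.923,4.000)–(0.641,3.000)
cell (0,4): code 1000 → (1.000,4.069)–(0.923,4.000)
cell (1,1): code 0100 → (1.672,2.000)–(2.000,1.966)
cell (1,2): code 1110 → (1.000,2.041)–(1.672,2.000)
cell (1,3): code 1011 → (2.000,3.814)–(1.349,4.000)
cell (1,4): code 0001 → (1.349,4.000)–(1.000,4.069)
cell (2,1): code 0010 → (2.000,1.966)–(2.011,2.000)
cell (2,2): code 0011 → (2.011,2.000)–(2.408,3.000)
cell (2,3): code 0001 → (2.408,3.000)–(2.000,3.814)
total: 10 segments, chained into 1 closed loop(s), length Σ = 6.223549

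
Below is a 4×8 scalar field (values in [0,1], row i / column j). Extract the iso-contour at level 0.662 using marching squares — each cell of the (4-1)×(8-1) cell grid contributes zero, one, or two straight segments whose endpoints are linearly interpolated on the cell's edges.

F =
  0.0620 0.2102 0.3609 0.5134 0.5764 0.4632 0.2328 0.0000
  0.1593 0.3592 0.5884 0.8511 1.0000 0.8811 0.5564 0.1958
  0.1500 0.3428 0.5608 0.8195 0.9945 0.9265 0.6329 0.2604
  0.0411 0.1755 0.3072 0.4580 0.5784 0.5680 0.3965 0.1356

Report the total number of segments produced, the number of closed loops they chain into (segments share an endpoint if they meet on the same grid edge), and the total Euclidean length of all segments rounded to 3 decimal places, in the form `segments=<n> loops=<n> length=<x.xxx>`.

segments=10 loops=1 length=9.842

cell (0,2): code 0100 → (0.440,3.000)–(1.000,2.280)
cell (0,3): code 1100 → (0.202,4.000)–(0.440,3.000)
cell (0,4): code 1100 → (0.476,5.000)–(0.202,4.000)
cell (0,5): code 1000 → (1.000,5.675)–(0.476,5.000)
cell (1,2): code 0110 → (1.000,2.280)–(2.000,2.391)
cell (1,5): code 1001 → (2.000,5.901)–(1.000,5.675)
cell (2,2): code 0010 → (2.000,2.391)–(2.436,3.000)
cell (2,3): code 0011 → (2.436,3.000)–(2.799,4.000)
cell (2,4): code 0011 → (2.799,4.000)–(2.738,5.000)
cell (2,5): code 0001 → (2.738,5.000)–(2.000,5.901)
total: 10 segments, chained into 1 closed loop(s), length Σ = 9.841533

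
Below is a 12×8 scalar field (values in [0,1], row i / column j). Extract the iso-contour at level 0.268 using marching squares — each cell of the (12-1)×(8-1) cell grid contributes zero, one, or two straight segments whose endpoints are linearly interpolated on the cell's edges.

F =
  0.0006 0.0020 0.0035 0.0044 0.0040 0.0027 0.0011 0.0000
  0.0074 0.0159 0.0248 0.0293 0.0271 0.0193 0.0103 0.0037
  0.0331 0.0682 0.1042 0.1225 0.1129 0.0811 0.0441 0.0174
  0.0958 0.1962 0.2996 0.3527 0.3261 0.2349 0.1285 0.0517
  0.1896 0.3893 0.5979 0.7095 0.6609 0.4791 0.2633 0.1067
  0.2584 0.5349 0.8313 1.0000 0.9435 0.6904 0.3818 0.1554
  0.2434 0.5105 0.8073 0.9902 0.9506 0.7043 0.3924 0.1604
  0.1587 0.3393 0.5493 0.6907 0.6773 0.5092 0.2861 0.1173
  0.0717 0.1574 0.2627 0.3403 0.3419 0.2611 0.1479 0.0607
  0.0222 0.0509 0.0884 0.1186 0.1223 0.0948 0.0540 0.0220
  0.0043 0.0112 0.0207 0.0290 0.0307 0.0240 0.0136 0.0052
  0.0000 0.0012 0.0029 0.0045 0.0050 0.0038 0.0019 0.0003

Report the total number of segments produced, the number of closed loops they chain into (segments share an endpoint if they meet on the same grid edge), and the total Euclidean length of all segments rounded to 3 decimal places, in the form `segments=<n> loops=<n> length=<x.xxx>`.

segments=24 loops=1 length=19.140

cell (2,1): code 0100 → (2.838,2.000)–(3.000,1.694)
cell (2,2): code 1100 → (2.632,3.000)–(2.838,2.000)
cell (2,3): code 1100 → (2.727,4.000)–(2.632,3.000)
cell (2,4): code 1000 → (3.000,4.637)–(2.727,4.000)
cell (3,0): code 0100 → (3.372,1.000)–(4.000,0.393)
cell (3,1): code 1110 → (3.000,1.694)–(3.372,1.000)
cell (3,4): code 1101 → (3.136,5.000)–(3.000,4.637)
cell (3,5): code 1000 → (4.000,5.978)–(3.136,5.000)
cell (4,0): code 0110 → (4.000,0.393)–(5.000,0.035)
cell (4,5): code 1101 → (4.040,6.000)–(4.000,5.978)
cell (4,6): code 1000 → (5.000,6.503)–(4.040,6.000)
cell (5,0): code 0110 → (5.000,0.035)–(6.000,0.092)
cell (5,6): code 1001 → (6.000,6.536)–(5.000,6.503)
cell (6,0): code 0110 → (6.000,0.092)–(7.000,0.605)
cell (6,6): code 1001 → (7.000,6.107)–(6.000,6.536)
cell (7,0): code 0010 → (7.000,0.605)–(7.392,1.000)
cell (7,1): code 0011 → (7.392,1.000)–(7.982,2.000)
cell (7,2): code 0111 → (7.982,2.000)–(8.000,2.068)
cell (7,4): code 1011 → (8.000,4.915)–(7.972,5.000)
cell (7,5): code 0011 → (7.972,5.000)–(7.131,6.000)
cell (7,6): code 0001 → (7.131,6.000)–(7.000,6.107)
cell (8,2): code 0010 → (8.000,2.068)–(8.326,3.000)
cell (8,3): code 0011 → (8.326,3.000)–(8.337,4.000)
cell (8,4): code 0001 → (8.337,4.000)–(8.000,4.915)
total: 24 segments, chained into 1 closed loop(s), length Σ = 19.139694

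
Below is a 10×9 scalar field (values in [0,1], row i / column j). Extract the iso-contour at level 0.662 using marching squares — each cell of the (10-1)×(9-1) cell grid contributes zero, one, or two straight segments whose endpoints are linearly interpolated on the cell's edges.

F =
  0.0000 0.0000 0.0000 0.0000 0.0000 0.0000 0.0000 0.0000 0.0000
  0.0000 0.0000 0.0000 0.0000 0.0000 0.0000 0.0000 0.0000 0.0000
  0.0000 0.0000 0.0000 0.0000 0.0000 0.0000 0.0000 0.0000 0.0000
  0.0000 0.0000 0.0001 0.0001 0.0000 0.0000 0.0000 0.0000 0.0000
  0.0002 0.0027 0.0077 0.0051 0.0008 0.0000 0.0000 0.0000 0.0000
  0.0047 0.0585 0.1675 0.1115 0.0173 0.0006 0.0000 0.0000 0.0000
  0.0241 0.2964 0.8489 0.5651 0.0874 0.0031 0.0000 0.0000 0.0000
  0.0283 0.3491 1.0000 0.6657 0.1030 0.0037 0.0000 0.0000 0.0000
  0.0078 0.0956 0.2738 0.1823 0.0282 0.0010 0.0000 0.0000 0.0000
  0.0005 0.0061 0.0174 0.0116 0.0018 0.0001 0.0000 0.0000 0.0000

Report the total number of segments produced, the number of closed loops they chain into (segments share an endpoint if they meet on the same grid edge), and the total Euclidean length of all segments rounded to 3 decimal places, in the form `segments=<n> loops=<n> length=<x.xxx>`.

cell (5,1): code 0100 → (5.726,2.000)–(6.000,1.662)
cell (5,2): code 1000 → (6.000,2.659)–(5.726,2.000)
cell (6,1): code 0110 → (6.000,1.662)–(7.000,1.481)
cell (6,2): code 1101 → (6.963,3.000)–(6.000,2.659)
cell (6,3): code 1000 → (7.000,3.007)–(6.963,3.000)
cell (7,1): code 0010 → (7.000,1.481)–(7.465,2.000)
cell (7,2): code 0011 → (7.465,2.000)–(7.008,3.000)
cell (7,3): code 0001 → (7.008,3.000)–(7.000,3.007)
total: 8 segments, chained into 1 closed loop(s), length Σ = 5.031698

segments=8 loops=1 length=5.032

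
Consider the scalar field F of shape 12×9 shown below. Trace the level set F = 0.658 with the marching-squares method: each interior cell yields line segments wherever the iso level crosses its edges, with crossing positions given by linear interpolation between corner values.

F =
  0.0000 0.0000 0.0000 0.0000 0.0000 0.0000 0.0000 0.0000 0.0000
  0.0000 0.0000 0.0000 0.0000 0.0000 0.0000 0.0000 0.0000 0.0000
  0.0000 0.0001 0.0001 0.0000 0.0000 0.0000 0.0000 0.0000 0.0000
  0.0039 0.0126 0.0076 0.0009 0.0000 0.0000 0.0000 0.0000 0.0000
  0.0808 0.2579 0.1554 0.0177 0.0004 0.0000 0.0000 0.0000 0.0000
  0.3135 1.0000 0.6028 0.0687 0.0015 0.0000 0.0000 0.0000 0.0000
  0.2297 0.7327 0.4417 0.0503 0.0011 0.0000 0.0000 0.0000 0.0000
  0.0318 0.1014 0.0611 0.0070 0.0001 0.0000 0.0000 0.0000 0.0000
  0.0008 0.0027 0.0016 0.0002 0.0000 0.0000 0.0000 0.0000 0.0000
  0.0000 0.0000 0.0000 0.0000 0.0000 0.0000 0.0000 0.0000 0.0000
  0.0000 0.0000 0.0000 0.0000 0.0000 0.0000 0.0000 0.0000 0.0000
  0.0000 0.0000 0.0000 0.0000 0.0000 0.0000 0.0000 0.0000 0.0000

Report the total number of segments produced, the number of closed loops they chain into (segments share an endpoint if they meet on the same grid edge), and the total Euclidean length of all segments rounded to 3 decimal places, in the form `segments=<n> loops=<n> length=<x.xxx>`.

cell (4,0): code 0100 → (4.539,1.000)–(5.000,0.502)
cell (4,1): code 1000 → (5.000,1.861)–(4.539,1.000)
cell (5,0): code 0110 → (5.000,0.502)–(6.000,0.851)
cell (5,1): code 1001 → (6.000,1.257)–(5.000,1.861)
cell (6,0): code 0010 → (6.000,0.851)–(6.118,1.000)
cell (6,1): code 0001 → (6.118,1.000)–(6.000,1.257)
total: 6 segments, chained into 1 closed loop(s), length Σ = 4.355595

segments=6 loops=1 length=4.356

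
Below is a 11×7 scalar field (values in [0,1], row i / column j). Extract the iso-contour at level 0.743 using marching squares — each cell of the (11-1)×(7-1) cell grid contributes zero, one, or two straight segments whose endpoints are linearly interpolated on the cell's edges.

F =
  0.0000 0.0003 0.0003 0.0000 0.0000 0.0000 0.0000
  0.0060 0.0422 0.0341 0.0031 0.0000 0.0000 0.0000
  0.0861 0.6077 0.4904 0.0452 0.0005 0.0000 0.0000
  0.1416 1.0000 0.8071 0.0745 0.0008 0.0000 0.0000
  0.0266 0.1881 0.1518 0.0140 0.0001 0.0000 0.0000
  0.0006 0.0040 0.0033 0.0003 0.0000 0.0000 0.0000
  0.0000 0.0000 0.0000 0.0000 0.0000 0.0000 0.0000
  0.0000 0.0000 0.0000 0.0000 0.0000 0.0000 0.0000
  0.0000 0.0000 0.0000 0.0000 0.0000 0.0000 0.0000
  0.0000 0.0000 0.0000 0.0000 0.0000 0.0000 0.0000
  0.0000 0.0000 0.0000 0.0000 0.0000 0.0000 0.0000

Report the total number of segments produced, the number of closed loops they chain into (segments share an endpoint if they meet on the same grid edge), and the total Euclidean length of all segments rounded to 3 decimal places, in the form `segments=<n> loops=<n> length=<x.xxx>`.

cell (2,0): code 0100 → (2.345,1.000)–(3.000,0.701)
cell (2,1): code 1100 → (2.798,2.000)–(2.345,1.000)
cell (2,2): code 1000 → (3.000,2.087)–(2.798,2.000)
cell (3,0): code 0010 → (3.000,0.701)–(3.317,1.000)
cell (3,1): code 0011 → (3.317,1.000)–(3.098,2.000)
cell (3,2): code 0001 → (3.098,2.000)–(3.000,2.087)
total: 6 segments, chained into 1 closed loop(s), length Σ = 3.629068

segments=6 loops=1 length=3.629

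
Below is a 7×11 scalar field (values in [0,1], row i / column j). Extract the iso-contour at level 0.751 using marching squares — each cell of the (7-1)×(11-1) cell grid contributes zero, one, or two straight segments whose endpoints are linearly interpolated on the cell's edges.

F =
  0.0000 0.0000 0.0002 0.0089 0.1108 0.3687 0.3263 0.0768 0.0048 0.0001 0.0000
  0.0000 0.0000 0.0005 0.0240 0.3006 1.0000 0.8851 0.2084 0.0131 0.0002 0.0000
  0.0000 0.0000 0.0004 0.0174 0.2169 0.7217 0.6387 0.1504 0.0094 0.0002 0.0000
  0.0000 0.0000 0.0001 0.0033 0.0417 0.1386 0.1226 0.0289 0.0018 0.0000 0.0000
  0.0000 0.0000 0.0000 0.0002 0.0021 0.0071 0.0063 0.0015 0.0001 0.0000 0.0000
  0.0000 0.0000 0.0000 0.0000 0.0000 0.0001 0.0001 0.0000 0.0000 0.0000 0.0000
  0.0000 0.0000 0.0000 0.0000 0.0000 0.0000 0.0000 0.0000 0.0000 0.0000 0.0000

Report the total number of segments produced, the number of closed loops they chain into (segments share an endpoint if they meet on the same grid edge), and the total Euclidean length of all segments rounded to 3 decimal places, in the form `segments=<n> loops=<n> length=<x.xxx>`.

cell (0,4): code 0100 → (0.606,5.000)–(1.000,4.644)
cell (0,5): code 1100 → (0.760,6.000)–(0.606,5.000)
cell (0,6): code 1000 → (1.000,6.198)–(0.760,6.000)
cell (1,4): code 0010 → (1.000,4.644)–(1.895,5.000)
cell (1,5): code 0011 → (1.895,5.000)–(1.544,6.000)
cell (1,6): code 0001 → (1.544,6.000)–(1.000,6.198)
total: 6 segments, chained into 1 closed loop(s), length Σ = 4.456200

segments=6 loops=1 length=4.456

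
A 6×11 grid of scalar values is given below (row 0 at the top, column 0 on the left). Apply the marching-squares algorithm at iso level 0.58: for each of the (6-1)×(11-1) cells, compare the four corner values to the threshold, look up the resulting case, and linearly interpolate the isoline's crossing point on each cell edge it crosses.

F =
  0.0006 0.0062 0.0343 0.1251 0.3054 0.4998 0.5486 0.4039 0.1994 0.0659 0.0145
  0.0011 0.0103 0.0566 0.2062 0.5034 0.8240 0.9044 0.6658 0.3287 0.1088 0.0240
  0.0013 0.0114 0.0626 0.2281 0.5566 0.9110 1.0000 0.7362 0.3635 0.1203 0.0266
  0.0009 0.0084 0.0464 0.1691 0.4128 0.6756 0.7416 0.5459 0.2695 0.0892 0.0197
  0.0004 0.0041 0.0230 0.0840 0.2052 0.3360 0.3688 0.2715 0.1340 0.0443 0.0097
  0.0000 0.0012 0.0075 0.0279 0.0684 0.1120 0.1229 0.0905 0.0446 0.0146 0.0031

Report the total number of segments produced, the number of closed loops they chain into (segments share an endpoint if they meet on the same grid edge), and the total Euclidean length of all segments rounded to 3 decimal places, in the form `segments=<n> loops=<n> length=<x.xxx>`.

cell (0,4): code 0100 → (0.247,5.000)–(1.000,4.239)
cell (0,5): code 1100 → (0.088,6.000)–(0.247,5.000)
cell (0,6): code 1100 → (0.672,7.000)–(0.088,6.000)
cell (0,7): code 1000 → (1.000,7.255)–(0.672,7.000)
cell (1,4): code 0110 → (1.000,4.239)–(2.000,4.066)
cell (1,7): code 1001 → (2.000,7.419)–(1.000,7.255)
cell (2,4): code 0110 → (2.000,4.066)–(3.000,4.636)
cell (2,6): code 1011 → (3.000,6.826)–(2.821,7.000)
cell (2,7): code 0001 → (2.821,7.000)–(2.000,7.419)
cell (3,4): code 0010 → (3.000,4.636)–(3.282,5.000)
cell (3,5): code 0011 → (3.282,5.000)–(3.433,6.000)
cell (3,6): code 0001 → (3.433,6.000)–(3.000,6.826)
total: 12 segments, chained into 1 closed loop(s), length Σ = 10.410975

segments=12 loops=1 length=10.411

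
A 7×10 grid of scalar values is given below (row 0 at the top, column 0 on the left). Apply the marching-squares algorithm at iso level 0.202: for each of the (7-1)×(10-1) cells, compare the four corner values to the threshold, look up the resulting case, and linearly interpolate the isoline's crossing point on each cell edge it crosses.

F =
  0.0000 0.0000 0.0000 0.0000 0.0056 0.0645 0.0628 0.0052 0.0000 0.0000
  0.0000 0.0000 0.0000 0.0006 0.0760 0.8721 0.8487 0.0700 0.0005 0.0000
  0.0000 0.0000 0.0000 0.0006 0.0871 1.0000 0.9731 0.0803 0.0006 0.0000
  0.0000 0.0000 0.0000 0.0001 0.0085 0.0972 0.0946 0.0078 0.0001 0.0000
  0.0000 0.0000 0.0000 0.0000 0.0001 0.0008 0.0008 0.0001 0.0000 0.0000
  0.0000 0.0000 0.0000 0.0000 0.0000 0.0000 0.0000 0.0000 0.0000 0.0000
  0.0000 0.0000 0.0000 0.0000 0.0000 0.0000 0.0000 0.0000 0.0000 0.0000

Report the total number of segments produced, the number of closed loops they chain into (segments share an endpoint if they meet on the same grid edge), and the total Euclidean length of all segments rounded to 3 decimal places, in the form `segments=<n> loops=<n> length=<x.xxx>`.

segments=8 loops=1 length=8.827

cell (0,4): code 0100 → (0.170,5.000)–(1.000,4.158)
cell (0,5): code 1100 → (0.177,6.000)–(0.170,5.000)
cell (0,6): code 1000 → (1.000,6.830)–(0.177,6.000)
cell (1,4): code 0110 → (1.000,4.158)–(2.000,4.126)
cell (1,6): code 1001 → (2.000,6.864)–(1.000,6.830)
cell (2,4): code 0010 → (2.000,4.126)–(2.884,5.000)
cell (2,5): code 0011 → (2.884,5.000)–(2.878,6.000)
cell (2,6): code 0001 → (2.878,6.000)–(2.000,6.864)
total: 8 segments, chained into 1 closed loop(s), length Σ = 8.826746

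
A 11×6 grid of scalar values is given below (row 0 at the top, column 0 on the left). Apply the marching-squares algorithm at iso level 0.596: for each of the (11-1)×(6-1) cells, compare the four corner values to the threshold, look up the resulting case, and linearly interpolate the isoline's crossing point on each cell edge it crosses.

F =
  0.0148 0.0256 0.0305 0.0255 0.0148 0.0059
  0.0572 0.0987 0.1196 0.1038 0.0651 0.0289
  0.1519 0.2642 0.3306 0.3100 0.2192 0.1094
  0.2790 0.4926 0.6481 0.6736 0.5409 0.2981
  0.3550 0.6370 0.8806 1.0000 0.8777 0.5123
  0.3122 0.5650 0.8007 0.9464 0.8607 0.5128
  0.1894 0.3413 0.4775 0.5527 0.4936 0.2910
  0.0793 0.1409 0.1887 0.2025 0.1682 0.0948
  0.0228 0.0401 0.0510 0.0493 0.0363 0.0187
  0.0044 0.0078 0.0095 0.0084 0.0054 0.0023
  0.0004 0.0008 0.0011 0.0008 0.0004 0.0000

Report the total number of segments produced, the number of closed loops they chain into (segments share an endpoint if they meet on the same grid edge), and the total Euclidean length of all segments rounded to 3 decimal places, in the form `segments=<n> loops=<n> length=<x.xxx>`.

segments=14 loops=1 length=11.084

cell (2,1): code 0100 → (2.836,2.000)–(3.000,1.665)
cell (2,2): code 1100 → (2.787,3.000)–(2.836,2.000)
cell (2,3): code 1000 → (3.000,3.585)–(2.787,3.000)
cell (3,0): code 0100 → (3.716,1.000)–(4.000,0.855)
cell (3,1): code 1110 → (3.000,1.665)–(3.716,1.000)
cell (3,3): code 1101 → (3.164,4.000)–(3.000,3.585)
cell (3,4): code 1000 → (4.000,4.771)–(3.164,4.000)
cell (4,0): code 0010 → (4.000,0.855)–(4.569,1.000)
cell (4,1): code 0111 → (4.569,1.000)–(5.000,1.132)
cell (4,4): code 1001 → (5.000,4.761)–(4.000,4.771)
cell (5,1): code 0010 → (5.000,1.132)–(5.633,2.000)
cell (5,2): code 0011 → (5.633,2.000)–(5.890,3.000)
cell (5,3): code 0011 → (5.890,3.000)–(5.721,4.000)
cell (5,4): code 0001 → (5.721,4.000)–(5.000,4.761)
total: 14 segments, chained into 1 closed loop(s), length Σ = 11.084456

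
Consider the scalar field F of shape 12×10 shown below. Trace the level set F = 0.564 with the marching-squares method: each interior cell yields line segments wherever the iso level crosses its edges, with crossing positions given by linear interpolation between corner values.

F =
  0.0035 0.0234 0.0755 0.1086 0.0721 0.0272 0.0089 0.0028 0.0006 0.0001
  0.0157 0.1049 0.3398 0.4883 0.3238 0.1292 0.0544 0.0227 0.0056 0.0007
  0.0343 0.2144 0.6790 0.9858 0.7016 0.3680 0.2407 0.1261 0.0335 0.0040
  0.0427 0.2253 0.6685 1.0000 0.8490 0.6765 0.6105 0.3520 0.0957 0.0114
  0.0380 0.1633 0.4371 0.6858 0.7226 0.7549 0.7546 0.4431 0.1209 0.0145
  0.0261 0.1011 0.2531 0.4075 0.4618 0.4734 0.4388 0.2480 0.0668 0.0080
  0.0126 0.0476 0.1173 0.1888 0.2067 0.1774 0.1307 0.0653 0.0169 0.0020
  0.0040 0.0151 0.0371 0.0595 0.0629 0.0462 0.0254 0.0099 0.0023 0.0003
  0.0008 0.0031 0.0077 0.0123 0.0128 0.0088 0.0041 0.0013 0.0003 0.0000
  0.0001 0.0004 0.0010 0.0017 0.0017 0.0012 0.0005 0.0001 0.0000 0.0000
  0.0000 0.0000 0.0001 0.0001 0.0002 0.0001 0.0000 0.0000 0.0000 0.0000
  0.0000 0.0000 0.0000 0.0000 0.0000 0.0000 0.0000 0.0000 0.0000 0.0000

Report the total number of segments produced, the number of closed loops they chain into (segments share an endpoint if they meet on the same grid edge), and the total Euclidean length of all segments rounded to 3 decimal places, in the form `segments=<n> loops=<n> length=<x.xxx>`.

cell (1,1): code 0100 → (1.661,2.000)–(2.000,1.752)
cell (1,2): code 1100 → (1.152,3.000)–(1.661,2.000)
cell (1,3): code 1100 → (1.636,4.000)–(1.152,3.000)
cell (1,4): code 1000 → (2.000,4.412)–(1.636,4.000)
cell (2,1): code 0110 → (2.000,1.752)–(3.000,1.764)
cell (2,4): code 1101 → (2.635,5.000)–(2.000,4.412)
cell (2,5): code 1100 → (2.874,6.000)–(2.635,5.000)
cell (2,6): code 1000 → (3.000,6.180)–(2.874,6.000)
cell (3,1): code 0010 → (3.000,1.764)–(3.452,2.000)
cell (3,2): code 0111 → (3.452,2.000)–(4.000,2.510)
cell (3,6): code 1001 → (4.000,6.612)–(3.000,6.180)
cell (4,2): code 0010 → (4.000,2.510)–(4.438,3.000)
cell (4,3): code 0011 → (4.438,3.000)–(4.608,4.000)
cell (4,4): code 0011 → (4.608,4.000)–(4.678,5.000)
cell (4,5): code 0011 → (4.678,5.000)–(4.604,6.000)
cell (4,6): code 0001 → (4.604,6.000)–(4.000,6.612)
total: 16 segments, chained into 1 closed loop(s), length Σ = 13.199638

segments=16 loops=1 length=13.200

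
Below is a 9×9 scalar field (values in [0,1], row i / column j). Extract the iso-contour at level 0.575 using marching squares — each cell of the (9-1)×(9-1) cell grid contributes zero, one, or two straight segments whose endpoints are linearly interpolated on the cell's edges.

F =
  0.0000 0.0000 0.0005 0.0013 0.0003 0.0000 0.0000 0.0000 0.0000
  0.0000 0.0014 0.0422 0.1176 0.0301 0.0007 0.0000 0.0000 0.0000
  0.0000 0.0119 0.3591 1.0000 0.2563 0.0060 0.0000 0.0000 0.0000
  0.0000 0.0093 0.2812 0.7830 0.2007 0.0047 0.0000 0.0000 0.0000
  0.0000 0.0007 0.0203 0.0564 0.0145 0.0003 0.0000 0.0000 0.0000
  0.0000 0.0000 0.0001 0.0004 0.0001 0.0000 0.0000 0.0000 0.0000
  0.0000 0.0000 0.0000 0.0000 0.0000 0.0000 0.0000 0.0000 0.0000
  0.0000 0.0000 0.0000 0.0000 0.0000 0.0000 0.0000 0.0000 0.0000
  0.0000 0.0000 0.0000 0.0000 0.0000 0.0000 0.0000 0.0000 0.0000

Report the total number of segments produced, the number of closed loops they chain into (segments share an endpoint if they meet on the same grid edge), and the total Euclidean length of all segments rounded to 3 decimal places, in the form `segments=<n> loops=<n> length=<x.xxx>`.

cell (1,2): code 0100 → (1.518,3.000)–(2.000,2.337)
cell (1,3): code 1000 → (2.000,3.571)–(1.518,3.000)
cell (2,2): code 0110 → (2.000,2.337)–(3.000,2.585)
cell (2,3): code 1001 → (3.000,3.357)–(2.000,3.571)
cell (3,2): code 0010 → (3.000,2.585)–(3.286,3.000)
cell (3,3): code 0001 → (3.286,3.000)–(3.000,3.357)
total: 6 segments, chained into 1 closed loop(s), length Σ = 4.581597

segments=6 loops=1 length=4.582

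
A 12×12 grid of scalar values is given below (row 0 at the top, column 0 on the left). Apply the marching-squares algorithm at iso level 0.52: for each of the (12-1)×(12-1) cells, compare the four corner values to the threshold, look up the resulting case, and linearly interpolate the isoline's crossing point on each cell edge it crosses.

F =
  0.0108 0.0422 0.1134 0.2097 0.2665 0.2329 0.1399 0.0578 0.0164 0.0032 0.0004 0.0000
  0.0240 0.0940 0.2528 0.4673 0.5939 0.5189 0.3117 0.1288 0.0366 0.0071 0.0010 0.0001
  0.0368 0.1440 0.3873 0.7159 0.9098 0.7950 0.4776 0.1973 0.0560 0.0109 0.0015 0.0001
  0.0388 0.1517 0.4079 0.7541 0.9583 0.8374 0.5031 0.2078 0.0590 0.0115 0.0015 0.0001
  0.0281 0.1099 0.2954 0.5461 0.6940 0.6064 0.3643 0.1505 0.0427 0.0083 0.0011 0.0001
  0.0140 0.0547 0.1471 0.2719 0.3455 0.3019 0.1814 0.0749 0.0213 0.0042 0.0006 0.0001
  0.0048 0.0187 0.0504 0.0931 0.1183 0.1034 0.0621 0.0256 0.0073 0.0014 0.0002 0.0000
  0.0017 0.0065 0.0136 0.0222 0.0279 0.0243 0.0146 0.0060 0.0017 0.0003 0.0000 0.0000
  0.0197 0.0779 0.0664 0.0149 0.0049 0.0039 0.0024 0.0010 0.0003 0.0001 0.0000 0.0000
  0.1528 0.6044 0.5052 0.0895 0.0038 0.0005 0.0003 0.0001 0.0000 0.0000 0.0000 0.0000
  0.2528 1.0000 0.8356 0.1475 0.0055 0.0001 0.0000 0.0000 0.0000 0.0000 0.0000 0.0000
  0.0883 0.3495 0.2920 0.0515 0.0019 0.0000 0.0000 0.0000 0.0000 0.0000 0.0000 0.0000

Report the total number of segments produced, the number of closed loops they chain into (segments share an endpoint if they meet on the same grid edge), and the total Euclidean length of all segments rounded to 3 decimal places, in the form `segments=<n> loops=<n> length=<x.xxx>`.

segments=22 loops=2 length=17.604

cell (0,3): code 0100 → (0.774,4.000)–(1.000,3.416)
cell (0,4): code 1000 → (1.000,4.985)–(0.774,4.000)
cell (1,2): code 0100 → (1.212,3.000)–(2.000,2.404)
cell (1,3): code 1110 → (1.000,3.416)–(1.212,3.000)
cell (1,4): code 1101 → (1.004,5.000)–(1.000,4.985)
cell (1,5): code 1000 → (2.000,5.866)–(1.004,5.000)
cell (2,2): code 0110 → (2.000,2.404)–(3.000,2.324)
cell (2,5): code 1001 → (3.000,5.949)–(2.000,5.866)
cell (3,2): code 0110 → (3.000,2.324)–(4.000,2.896)
cell (3,5): code 1001 → (4.000,5.357)–(3.000,5.949)
cell (4,2): code 0010 → (4.000,2.896)–(4.095,3.000)
cell (4,3): code 0011 → (4.095,3.000)–(4.499,4.000)
cell (4,4): code 0011 → (4.499,4.000)–(4.284,5.000)
cell (4,5): code 0001 → (4.284,5.000)–(4.000,5.357)
cell (8,0): code 0100 → (8.840,1.000)–(9.000,0.813)
cell (8,1): code 1000 → (9.000,1.851)–(8.840,1.000)
cell (9,0): code 0110 → (9.000,0.813)–(10.000,0.358)
cell (9,1): code 1101 → (9.045,2.000)–(9.000,1.851)
cell (9,2): code 1000 → (10.000,2.459)–(9.045,2.000)
cell (10,0): code 0010 → (10.000,0.358)–(10.738,1.000)
cell (10,1): code 0011 → (10.738,1.000)–(10.581,2.000)
cell (10,2): code 0001 → (10.581,2.000)–(10.000,2.459)
total: 22 segments, chained into 2 closed loop(s), length Σ = 17.603682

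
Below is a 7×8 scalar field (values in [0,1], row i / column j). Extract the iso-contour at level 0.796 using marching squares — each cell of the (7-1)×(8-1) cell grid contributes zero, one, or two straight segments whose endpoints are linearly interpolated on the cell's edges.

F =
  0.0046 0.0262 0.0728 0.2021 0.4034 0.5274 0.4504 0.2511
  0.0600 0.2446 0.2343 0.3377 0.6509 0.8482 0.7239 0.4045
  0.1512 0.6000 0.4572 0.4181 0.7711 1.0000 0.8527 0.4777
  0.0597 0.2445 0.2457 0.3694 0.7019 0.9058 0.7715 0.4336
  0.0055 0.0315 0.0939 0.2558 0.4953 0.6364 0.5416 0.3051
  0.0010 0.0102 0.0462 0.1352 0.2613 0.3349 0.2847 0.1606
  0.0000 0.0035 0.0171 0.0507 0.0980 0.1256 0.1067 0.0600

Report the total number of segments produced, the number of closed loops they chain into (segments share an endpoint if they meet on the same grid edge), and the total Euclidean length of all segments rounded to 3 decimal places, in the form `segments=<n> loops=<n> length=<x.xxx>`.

cell (0,4): code 0100 → (0.837,5.000)–(1.000,4.735)
cell (0,5): code 1000 → (1.000,5.420)–(0.837,5.000)
cell (1,4): code 0110 → (1.000,4.735)–(2.000,4.109)
cell (1,5): code 1101 → (1.560,6.000)–(1.000,5.420)
cell (1,6): code 1000 → (2.000,6.151)–(1.560,6.000)
cell (2,4): code 0110 → (2.000,4.109)–(3.000,4.462)
cell (2,5): code 1011 → (3.000,5.818)–(2.698,6.000)
cell (2,6): code 0001 → (2.698,6.000)–(2.000,6.151)
cell (3,4): code 0010 → (3.000,4.462)–(3.408,5.000)
cell (3,5): code 0001 → (3.408,5.000)–(3.000,5.818)
total: 10 segments, chained into 1 closed loop(s), length Σ = 6.928978

segments=10 loops=1 length=6.929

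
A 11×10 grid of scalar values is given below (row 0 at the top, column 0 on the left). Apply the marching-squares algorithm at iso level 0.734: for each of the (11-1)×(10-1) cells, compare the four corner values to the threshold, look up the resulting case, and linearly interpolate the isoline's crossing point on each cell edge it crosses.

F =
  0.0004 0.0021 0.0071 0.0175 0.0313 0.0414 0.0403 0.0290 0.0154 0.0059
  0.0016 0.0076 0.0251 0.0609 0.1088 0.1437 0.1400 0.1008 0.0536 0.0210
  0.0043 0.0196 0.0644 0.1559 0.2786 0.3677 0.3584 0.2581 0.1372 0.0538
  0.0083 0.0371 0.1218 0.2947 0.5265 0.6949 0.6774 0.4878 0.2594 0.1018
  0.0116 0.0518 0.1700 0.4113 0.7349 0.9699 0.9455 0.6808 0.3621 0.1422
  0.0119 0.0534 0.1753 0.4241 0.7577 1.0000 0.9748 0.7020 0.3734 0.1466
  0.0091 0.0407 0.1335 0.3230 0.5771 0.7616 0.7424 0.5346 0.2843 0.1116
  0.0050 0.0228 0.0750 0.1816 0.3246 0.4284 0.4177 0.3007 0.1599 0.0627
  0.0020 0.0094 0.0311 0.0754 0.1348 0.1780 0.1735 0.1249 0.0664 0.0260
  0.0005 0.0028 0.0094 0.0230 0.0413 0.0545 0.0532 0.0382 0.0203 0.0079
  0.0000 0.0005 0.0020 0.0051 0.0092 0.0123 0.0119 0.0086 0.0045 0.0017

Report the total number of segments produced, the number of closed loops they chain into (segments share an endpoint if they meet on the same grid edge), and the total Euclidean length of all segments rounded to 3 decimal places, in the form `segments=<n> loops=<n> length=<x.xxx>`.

segments=12 loops=1 length=9.344

cell (3,3): code 0100 → (3.996,4.000)–(4.000,3.997)
cell (3,4): code 1100 → (3.142,5.000)–(3.996,4.000)
cell (3,5): code 1100 → (3.211,6.000)–(3.142,5.000)
cell (3,6): code 1000 → (4.000,6.799)–(3.211,6.000)
cell (4,3): code 0110 → (4.000,3.997)–(5.000,3.929)
cell (4,6): code 1001 → (5.000,6.883)–(4.000,6.799)
cell (5,3): code 0010 → (5.000,3.929)–(5.131,4.000)
cell (5,4): code 0111 → (5.131,4.000)–(6.000,4.850)
cell (5,6): code 1001 → (6.000,6.040)–(5.000,6.883)
cell (6,4): code 0010 → (6.000,4.850)–(6.083,5.000)
cell (6,5): code 0011 → (6.083,5.000)–(6.026,6.000)
cell (6,6): code 0001 → (6.026,6.000)–(6.000,6.040)
total: 12 segments, chained into 1 closed loop(s), length Σ = 9.343878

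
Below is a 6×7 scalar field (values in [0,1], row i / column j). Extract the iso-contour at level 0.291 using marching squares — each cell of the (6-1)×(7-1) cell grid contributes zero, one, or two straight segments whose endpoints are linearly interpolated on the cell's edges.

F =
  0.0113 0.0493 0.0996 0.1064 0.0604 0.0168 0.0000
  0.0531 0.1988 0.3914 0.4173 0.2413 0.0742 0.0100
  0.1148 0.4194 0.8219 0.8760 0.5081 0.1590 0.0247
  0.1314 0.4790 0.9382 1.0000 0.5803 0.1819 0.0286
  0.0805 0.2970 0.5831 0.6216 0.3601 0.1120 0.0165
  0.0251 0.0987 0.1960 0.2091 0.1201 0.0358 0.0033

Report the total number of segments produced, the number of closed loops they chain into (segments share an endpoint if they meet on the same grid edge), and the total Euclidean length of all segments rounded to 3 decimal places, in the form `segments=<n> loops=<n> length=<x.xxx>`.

segments=16 loops=1 length=13.201

cell (0,1): code 0100 → (0.656,2.000)–(1.000,1.479)
cell (0,2): code 1100 → (0.594,3.000)–(0.656,2.000)
cell (0,3): code 1000 → (1.000,3.718)–(0.594,3.000)
cell (1,0): code 0100 → (1.418,1.000)–(2.000,0.578)
cell (1,1): code 1110 → (1.000,1.479)–(1.418,1.000)
cell (1,3): code 1101 → (1.186,4.000)–(1.000,3.718)
cell (1,4): code 1000 → (2.000,4.622)–(1.186,4.000)
cell (2,0): code 0110 → (2.000,0.578)–(3.000,0.459)
cell (2,4): code 1001 → (3.000,4.726)–(2.000,4.622)
cell (3,0): code 0110 → (3.000,0.459)–(4.000,0.972)
cell (3,4): code 1001 → (4.000,4.279)–(3.000,4.726)
cell (4,0): code 0010 → (4.000,0.972)–(4.030,1.000)
cell (4,1): code 0011 → (4.030,1.000)–(4.755,2.000)
cell (4,2): code 0011 → (4.755,2.000)–(4.801,3.000)
cell (4,3): code 0011 → (4.801,3.000)–(4.288,4.000)
cell (4,4): code 0001 → (4.288,4.000)–(4.000,4.279)
total: 16 segments, chained into 1 closed loop(s), length Σ = 13.201484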